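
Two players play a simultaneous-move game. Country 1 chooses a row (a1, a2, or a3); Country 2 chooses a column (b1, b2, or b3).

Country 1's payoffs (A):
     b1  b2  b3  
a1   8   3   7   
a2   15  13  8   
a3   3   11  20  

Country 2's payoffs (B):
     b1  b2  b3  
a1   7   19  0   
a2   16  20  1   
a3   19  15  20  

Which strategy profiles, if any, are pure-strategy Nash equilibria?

(a2, b2) and (a3, b3)

A profile is a Nash equilibrium when each player is best-responding to the other.
Country 1's best responses — vs b1: a2 (payoff 15); vs b2: a2 (payoff 13); vs b3: a3 (payoff 20).
Country 2's best responses — vs a1: b2 (payoff 19); vs a2: b2 (payoff 20); vs a3: b3 (payoff 20).
Mutual best responses occur at (a2, b2) and (a3, b3); at each, neither player gains by switching.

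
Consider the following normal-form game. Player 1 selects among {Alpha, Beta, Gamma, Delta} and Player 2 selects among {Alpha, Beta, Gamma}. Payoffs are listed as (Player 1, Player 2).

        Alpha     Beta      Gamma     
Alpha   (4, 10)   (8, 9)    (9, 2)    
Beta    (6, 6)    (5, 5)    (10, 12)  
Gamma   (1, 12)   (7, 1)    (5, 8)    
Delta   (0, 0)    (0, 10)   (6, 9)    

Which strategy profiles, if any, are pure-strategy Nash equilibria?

Check mutual best responses: a cell is a NE iff neither player can gain by unilaterally deviating.
Player 1's best responses — vs Alpha: Beta (payoff 6); vs Beta: Alpha (payoff 8); vs Gamma: Beta (payoff 10).
Player 2's best responses — vs Alpha: Alpha (payoff 10); vs Beta: Gamma (payoff 12); vs Gamma: Alpha (payoff 12); vs Delta: Beta (payoff 10).
The only mutual best response is (Beta, Gamma); neither player gains by switching there.

(Beta, Gamma)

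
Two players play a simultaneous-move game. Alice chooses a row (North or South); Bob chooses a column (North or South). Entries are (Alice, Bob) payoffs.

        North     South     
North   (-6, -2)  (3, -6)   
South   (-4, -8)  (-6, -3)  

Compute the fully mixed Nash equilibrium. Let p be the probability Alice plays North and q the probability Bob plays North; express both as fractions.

p = 5/9, q = 9/11

Each player's mixing probability is pinned down by making the *other* player indifferent.
Bob indifferent between North and South: p·(-2) + (1−p)·(-8) = p·(-6) + (1−p)·(-3) ⟹ (-8) + 6p = (-3) + (-3)p ⟹ p = 5/9.
Alice indifferent between North and South: q·(-6) + (1−q)·3 = q·(-4) + (1−q)·(-6) ⟹ 3 + (-9)q = (-6) + 2q ⟹ q = 9/11.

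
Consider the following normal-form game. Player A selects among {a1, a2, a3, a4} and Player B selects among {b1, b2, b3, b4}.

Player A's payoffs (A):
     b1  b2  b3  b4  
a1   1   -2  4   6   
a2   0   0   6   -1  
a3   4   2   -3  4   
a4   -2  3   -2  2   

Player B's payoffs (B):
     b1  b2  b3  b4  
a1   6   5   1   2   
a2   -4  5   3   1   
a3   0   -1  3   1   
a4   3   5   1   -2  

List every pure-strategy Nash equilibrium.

Check mutual best responses: a cell is a NE iff neither player can gain by unilaterally deviating.
Player A's best responses — vs b1: a3 (payoff 4); vs b2: a4 (payoff 3); vs b3: a2 (payoff 6); vs b4: a1 (payoff 6).
Player B's best responses — vs a1: b1 (payoff 6); vs a2: b2 (payoff 5); vs a3: b3 (payoff 3); vs a4: b2 (payoff 5).
The only mutual best response is (a4, b2); neither player gains by switching there.

(a4, b2)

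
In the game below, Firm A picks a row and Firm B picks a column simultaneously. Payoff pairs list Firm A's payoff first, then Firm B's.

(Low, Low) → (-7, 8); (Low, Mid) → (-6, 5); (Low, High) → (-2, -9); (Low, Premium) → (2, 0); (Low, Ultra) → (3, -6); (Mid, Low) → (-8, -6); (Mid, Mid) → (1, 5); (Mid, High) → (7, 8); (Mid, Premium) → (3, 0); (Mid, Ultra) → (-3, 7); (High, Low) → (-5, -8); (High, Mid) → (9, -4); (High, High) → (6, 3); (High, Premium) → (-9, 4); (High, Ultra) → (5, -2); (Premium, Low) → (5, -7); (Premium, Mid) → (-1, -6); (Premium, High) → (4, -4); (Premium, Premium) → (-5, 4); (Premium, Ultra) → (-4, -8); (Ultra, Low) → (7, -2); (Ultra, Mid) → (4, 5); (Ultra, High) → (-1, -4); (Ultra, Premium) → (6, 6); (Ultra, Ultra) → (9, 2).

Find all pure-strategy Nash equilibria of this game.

A profile is a Nash equilibrium when each player is best-responding to the other.
Firm A's best responses — vs Low: Ultra (payoff 7); vs Mid: High (payoff 9); vs High: Mid (payoff 7); vs Premium: Ultra (payoff 6); vs Ultra: Ultra (payoff 9).
Firm B's best responses — vs Low: Low (payoff 8); vs Mid: High (payoff 8); vs High: Premium (payoff 4); vs Premium: Premium (payoff 4); vs Ultra: Premium (payoff 6).
Mutual best responses occur at (Mid, High) and (Ultra, Premium); at each, neither player gains by switching.

(Mid, High) and (Ultra, Premium)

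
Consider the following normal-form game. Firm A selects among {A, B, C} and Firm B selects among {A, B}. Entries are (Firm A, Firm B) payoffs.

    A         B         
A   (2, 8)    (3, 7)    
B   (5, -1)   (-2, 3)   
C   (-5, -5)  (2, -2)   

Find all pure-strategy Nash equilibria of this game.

No pure-strategy Nash equilibrium

Check mutual best responses: a cell is a NE iff neither player can gain by unilaterally deviating.
Firm A's best responses — vs A: B (payoff 5); vs B: A (payoff 3).
Firm B's best responses — vs A: A (payoff 8); vs B: B (payoff 3); vs C: B (payoff -2).
No cell has both players best-responding. For instance, Firm A's best reply to A is B, but against B Firm B prefers B over A.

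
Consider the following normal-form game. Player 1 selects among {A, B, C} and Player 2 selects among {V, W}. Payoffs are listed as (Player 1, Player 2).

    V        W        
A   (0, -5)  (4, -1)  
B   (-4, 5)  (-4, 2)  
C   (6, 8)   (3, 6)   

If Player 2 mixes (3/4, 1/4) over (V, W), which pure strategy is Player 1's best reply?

C

Compute Player 1's expected payoff from each pure strategy against the given mix.
A: (3/4)·0 + (1/4)·4 = 1
B: (3/4)·(-4) + (1/4)·(-4) = -4
C: (3/4)·6 + (1/4)·3 = 21/4
Highest expected payoff is 21/4, from C.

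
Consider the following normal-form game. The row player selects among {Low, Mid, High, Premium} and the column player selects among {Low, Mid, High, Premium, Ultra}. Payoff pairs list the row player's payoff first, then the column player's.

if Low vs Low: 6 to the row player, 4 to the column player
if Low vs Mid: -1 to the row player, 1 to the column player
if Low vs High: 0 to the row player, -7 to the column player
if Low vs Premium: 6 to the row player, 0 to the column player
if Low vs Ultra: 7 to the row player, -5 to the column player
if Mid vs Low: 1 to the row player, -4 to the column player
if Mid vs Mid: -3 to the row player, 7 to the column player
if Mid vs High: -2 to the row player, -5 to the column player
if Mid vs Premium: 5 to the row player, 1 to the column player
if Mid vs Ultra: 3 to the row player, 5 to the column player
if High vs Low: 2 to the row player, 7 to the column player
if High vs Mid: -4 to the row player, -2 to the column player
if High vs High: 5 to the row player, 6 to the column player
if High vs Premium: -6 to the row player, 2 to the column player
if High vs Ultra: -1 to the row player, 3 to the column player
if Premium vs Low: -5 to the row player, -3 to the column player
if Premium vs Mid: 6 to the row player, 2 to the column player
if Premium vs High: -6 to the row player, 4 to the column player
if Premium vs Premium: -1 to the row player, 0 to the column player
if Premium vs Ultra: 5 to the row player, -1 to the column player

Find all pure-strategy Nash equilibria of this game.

Find each player's best response to every opponent strategy; NE are the intersections.
The row player's best responses — vs Low: Low (payoff 6); vs Mid: Premium (payoff 6); vs High: High (payoff 5); vs Premium: Low (payoff 6); vs Ultra: Low (payoff 7).
The column player's best responses — vs Low: Low (payoff 4); vs Mid: Mid (payoff 7); vs High: Low (payoff 7); vs Premium: High (payoff 4).
The only mutual best response is (Low, Low); neither player gains by switching there.

(Low, Low)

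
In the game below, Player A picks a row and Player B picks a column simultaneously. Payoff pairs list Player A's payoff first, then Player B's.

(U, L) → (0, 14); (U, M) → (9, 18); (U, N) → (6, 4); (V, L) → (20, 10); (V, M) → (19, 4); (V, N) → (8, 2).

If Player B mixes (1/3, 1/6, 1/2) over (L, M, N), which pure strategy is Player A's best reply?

Player A's best reply maximizes expected payoff against the mix.
U: (1/3)·0 + (1/6)·9 + (1/2)·6 = 9/2
V: (1/3)·20 + (1/6)·19 + (1/2)·8 = 83/6
Highest expected payoff is 83/6, from V.

V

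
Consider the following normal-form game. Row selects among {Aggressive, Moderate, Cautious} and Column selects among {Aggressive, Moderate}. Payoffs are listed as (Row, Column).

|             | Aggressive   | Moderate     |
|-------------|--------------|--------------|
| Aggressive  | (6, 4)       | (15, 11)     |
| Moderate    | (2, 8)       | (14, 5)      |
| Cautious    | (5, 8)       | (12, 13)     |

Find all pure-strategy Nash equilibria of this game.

Check mutual best responses: a cell is a NE iff neither player can gain by unilaterally deviating.
Row's best responses — vs Aggressive: Aggressive (payoff 6); vs Moderate: Aggressive (payoff 15).
Column's best responses — vs Aggressive: Moderate (payoff 11); vs Moderate: Aggressive (payoff 8); vs Cautious: Moderate (payoff 13).
The only mutual best response is (Aggressive, Moderate); neither player gains by switching there.

(Aggressive, Moderate)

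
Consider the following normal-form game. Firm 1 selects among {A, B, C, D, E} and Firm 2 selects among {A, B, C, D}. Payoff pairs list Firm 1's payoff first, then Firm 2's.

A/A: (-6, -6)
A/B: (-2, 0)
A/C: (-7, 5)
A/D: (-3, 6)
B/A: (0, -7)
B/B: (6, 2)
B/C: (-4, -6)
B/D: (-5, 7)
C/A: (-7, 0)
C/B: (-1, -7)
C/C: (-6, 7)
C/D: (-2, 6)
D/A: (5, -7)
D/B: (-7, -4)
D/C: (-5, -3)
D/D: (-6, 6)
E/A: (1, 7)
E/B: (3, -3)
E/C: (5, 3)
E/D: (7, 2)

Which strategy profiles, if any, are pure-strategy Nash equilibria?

None

Find each player's best response to every opponent strategy; NE are the intersections.
Firm 1's best responses — vs A: D (payoff 5); vs B: B (payoff 6); vs C: E (payoff 5); vs D: E (payoff 7).
Firm 2's best responses — vs A: D (payoff 6); vs B: D (payoff 7); vs C: C (payoff 7); vs D: D (payoff 6); vs E: A (payoff 7).
No cell has both players best-responding. For instance, Firm 1's best reply to B is B, but against B Firm 2 prefers D over B.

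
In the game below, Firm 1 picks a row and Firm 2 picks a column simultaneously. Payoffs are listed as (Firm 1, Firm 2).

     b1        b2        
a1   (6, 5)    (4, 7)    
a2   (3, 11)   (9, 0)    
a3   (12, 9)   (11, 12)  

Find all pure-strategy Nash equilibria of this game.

(a3, b2)

Check mutual best responses: a cell is a NE iff neither player can gain by unilaterally deviating.
Firm 1's best responses — vs b1: a3 (payoff 12); vs b2: a3 (payoff 11).
Firm 2's best responses — vs a1: b2 (payoff 7); vs a2: b1 (payoff 11); vs a3: b2 (payoff 12).
The only mutual best response is (a3, b2); neither player gains by switching there.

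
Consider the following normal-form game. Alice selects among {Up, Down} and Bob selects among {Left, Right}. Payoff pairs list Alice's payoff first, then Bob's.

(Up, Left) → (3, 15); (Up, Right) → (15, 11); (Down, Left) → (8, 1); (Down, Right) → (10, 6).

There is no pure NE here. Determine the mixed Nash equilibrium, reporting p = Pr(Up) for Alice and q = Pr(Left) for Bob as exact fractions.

In a mixed NE each player is indifferent between their pure strategies, so the opponent's mix sets the indifference.
Bob indifferent between Left and Right: p·15 + (1−p)·1 = p·11 + (1−p)·6 ⟹ 1 + 14p = 6 + 5p ⟹ p = 5/9.
Alice indifferent between Up and Down: q·3 + (1−q)·15 = q·8 + (1−q)·10 ⟹ 15 + (-12)q = 10 + (-2)q ⟹ q = 1/2.

p = 5/9, q = 1/2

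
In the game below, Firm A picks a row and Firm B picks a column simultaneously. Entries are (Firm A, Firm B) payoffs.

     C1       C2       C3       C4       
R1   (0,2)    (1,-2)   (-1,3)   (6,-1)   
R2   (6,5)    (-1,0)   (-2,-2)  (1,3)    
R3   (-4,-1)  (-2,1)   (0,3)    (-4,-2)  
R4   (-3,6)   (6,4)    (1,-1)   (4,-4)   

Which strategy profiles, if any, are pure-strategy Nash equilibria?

Find each player's best response to every opponent strategy; NE are the intersections.
Firm A's best responses — vs C1: R2 (payoff 6); vs C2: R4 (payoff 6); vs C3: R4 (payoff 1); vs C4: R1 (payoff 6).
Firm B's best responses — vs R1: C3 (payoff 3); vs R2: C1 (payoff 5); vs R3: C3 (payoff 3); vs R4: C1 (payoff 6).
The only mutual best response is (R2, C1); neither player gains by switching there.

(R2, C1)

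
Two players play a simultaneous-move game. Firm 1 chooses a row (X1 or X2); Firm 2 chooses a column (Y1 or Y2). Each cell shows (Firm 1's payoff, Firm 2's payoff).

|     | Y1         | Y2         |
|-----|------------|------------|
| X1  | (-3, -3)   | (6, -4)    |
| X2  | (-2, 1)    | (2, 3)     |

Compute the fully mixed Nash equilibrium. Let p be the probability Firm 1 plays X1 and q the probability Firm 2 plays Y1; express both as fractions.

Each player's mixing probability is pinned down by making the *other* player indifferent.
Firm 2 indifferent between Y1 and Y2: p·(-3) + (1−p)·1 = p·(-4) + (1−p)·3 ⟹ 1 + (-4)p = 3 + (-7)p ⟹ p = 2/3.
Firm 1 indifferent between X1 and X2: q·(-3) + (1−q)·6 = q·(-2) + (1−q)·2 ⟹ 6 + (-9)q = 2 + (-4)q ⟹ q = 4/5.

p = 2/3, q = 4/5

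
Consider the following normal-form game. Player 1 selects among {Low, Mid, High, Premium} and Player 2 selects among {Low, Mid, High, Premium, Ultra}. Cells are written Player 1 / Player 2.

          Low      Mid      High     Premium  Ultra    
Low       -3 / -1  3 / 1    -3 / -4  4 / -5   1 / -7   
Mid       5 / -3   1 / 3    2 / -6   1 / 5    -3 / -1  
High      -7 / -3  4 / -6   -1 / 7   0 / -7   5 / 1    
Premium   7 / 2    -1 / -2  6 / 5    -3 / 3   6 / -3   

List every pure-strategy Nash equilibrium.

Find each player's best response to every opponent strategy; NE are the intersections.
Player 1's best responses — vs Low: Premium (payoff 7); vs Mid: High (payoff 4); vs High: Premium (payoff 6); vs Premium: Low (payoff 4); vs Ultra: Premium (payoff 6).
Player 2's best responses — vs Low: Mid (payoff 1); vs Mid: Premium (payoff 5); vs High: High (payoff 7); vs Premium: High (payoff 5).
The only mutual best response is (Premium, High); neither player gains by switching there.

(Premium, High)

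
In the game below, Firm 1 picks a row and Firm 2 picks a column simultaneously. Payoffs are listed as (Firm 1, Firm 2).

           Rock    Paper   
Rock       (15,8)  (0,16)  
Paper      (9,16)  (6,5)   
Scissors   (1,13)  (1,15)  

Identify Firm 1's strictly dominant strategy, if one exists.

No strictly dominant strategy

Check whether one of Firm 1's strategies beats all alternatives regardless of what the opponent does.
Rock is not dominant: against Paper, Paper gives 6 > 0.
Paper is not dominant: against Rock, Rock gives 15 > 9.
Scissors is not dominant: against Rock, Rock gives 15 > 1.
No single strategy is best against every opponent action.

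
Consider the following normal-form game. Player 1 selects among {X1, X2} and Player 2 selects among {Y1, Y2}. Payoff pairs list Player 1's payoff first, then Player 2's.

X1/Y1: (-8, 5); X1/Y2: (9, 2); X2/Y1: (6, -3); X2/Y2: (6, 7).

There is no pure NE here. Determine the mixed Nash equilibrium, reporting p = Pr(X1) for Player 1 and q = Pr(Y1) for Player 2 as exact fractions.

p = 10/13, q = 3/17

Each player's mixing probability is pinned down by making the *other* player indifferent.
Player 2 indifferent between Y1 and Y2: p·5 + (1−p)·(-3) = p·2 + (1−p)·7 ⟹ (-3) + 8p = 7 + (-5)p ⟹ p = 10/13.
Player 1 indifferent between X1 and X2: q·(-8) + (1−q)·9 = q·6 + (1−q)·6 ⟹ 9 + (-17)q = 6 + 0q ⟹ q = 3/17.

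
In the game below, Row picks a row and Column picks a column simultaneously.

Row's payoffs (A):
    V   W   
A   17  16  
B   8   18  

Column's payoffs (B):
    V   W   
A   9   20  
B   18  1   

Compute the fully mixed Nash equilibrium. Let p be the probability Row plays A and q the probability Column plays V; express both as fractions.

p = 17/28, q = 2/11

In a mixed NE each player is indifferent between their pure strategies, so the opponent's mix sets the indifference.
Column indifferent between V and W: p·9 + (1−p)·18 = p·20 + (1−p)·1 ⟹ 18 + (-9)p = 1 + 19p ⟹ p = 17/28.
Row indifferent between A and B: q·17 + (1−q)·16 = q·8 + (1−q)·18 ⟹ 16 + 1q = 18 + (-10)q ⟹ q = 2/11.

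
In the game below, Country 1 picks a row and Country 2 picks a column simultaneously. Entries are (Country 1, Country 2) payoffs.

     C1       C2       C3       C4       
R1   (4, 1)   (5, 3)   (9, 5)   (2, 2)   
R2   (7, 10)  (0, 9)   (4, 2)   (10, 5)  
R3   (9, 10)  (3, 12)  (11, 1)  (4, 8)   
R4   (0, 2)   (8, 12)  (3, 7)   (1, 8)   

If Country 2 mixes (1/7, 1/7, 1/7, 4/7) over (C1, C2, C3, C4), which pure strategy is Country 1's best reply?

Country 1's best reply maximizes expected payoff against the mix.
R1: (1/7)·4 + (1/7)·5 + (1/7)·9 + (4/7)·2 = 26/7
R2: (1/7)·7 + (1/7)·0 + (1/7)·4 + (4/7)·10 = 51/7
R3: (1/7)·9 + (1/7)·3 + (1/7)·11 + (4/7)·4 = 39/7
R4: (1/7)·0 + (1/7)·8 + (1/7)·3 + (4/7)·1 = 15/7
Highest expected payoff is 51/7, from R2.

R2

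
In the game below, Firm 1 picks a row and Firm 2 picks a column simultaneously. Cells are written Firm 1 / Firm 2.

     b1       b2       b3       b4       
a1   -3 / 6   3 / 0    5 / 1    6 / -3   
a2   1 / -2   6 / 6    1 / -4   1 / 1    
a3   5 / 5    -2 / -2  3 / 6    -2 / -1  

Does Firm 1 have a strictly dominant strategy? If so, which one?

Check whether one of Firm 1's strategies beats all alternatives regardless of what the opponent does.
a1 is not dominant: against b1, a2 gives 1 > -3.
a2 is not dominant: against b1, a3 gives 5 > 1.
a3 is not dominant: against b2, a1 gives 3 > -2.
No single strategy is best against every opponent action.

No strictly dominant strategy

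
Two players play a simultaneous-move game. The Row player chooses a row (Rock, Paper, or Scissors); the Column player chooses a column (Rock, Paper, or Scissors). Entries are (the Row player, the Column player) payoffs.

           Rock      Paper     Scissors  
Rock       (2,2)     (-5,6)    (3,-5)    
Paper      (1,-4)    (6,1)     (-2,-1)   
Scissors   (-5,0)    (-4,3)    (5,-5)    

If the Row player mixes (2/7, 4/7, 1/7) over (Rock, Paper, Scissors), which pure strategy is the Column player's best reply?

Paper

Compute the Column player's expected payoff from each pure strategy against the given mix.
Rock: (2/7)·2 + (4/7)·(-4) + (1/7)·0 = -12/7
Paper: (2/7)·6 + (4/7)·1 + (1/7)·3 = 19/7
Scissors: (2/7)·(-5) + (4/7)·(-1) + (1/7)·(-5) = -19/7
Highest expected payoff is 19/7, from Paper.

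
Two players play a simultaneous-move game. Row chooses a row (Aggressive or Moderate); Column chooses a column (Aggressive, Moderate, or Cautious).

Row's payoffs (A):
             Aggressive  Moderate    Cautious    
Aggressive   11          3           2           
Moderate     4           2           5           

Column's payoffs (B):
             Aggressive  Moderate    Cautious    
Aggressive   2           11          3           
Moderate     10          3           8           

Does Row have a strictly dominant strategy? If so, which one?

Check whether one of Row's strategies beats all alternatives regardless of what the opponent does.
Aggressive is not dominant: against Cautious, Moderate gives 5 > 2.
Moderate is not dominant: against Aggressive, Aggressive gives 11 > 4.
No single strategy is best against every opponent action.

None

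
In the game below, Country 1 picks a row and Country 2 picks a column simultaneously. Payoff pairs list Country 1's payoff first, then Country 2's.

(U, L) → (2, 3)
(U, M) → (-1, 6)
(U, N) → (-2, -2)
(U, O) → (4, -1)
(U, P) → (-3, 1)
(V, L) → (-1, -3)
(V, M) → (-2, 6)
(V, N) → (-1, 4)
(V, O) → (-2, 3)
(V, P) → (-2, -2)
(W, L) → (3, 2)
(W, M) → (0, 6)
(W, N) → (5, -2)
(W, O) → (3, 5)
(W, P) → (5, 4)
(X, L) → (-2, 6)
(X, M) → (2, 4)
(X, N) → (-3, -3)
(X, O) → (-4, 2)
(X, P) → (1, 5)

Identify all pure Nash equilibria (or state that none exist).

Check mutual best responses: a cell is a NE iff neither player can gain by unilaterally deviating.
Country 1's best responses — vs L: W (payoff 3); vs M: X (payoff 2); vs N: W (payoff 5); vs O: U (payoff 4); vs P: W (payoff 5).
Country 2's best responses — vs U: M (payoff 6); vs V: M (payoff 6); vs W: M (payoff 6); vs X: L (payoff 6).
No cell has both players best-responding. For instance, Country 1's best reply to O is U, but against U Country 2 prefers M over O.

None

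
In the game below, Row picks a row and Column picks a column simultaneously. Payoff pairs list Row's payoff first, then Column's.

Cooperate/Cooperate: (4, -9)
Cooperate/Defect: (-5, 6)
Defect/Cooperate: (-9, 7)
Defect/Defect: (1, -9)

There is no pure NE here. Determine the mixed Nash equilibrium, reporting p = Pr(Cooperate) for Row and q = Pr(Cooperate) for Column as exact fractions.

In a mixed NE each player is indifferent between their pure strategies, so the opponent's mix sets the indifference.
Column indifferent between Cooperate and Defect: p·(-9) + (1−p)·7 = p·6 + (1−p)·(-9) ⟹ 7 + (-16)p = (-9) + 15p ⟹ p = 16/31.
Row indifferent between Cooperate and Defect: q·4 + (1−q)·(-5) = q·(-9) + (1−q)·1 ⟹ (-5) + 9q = 1 + (-10)q ⟹ q = 6/19.

p = 16/31, q = 6/19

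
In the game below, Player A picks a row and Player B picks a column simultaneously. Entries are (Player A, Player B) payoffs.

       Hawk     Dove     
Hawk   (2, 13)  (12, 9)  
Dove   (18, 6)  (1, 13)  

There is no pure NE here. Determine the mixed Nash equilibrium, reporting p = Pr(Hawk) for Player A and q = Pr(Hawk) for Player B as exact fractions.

p = 7/11, q = 11/27

In a mixed NE each player is indifferent between their pure strategies, so the opponent's mix sets the indifference.
Player B indifferent between Hawk and Dove: p·13 + (1−p)·6 = p·9 + (1−p)·13 ⟹ 6 + 7p = 13 + (-4)p ⟹ p = 7/11.
Player A indifferent between Hawk and Dove: q·2 + (1−q)·12 = q·18 + (1−q)·1 ⟹ 12 + (-10)q = 1 + 17q ⟹ q = 11/27.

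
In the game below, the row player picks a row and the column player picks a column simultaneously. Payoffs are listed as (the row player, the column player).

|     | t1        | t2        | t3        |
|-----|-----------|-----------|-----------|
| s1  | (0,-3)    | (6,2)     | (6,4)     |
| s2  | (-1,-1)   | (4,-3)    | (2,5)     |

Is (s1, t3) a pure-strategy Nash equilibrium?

Yes

Holding the column player at t3: the row player gets 6 from s1, versus 2 from s2. No profitable deviation for the row player.
Holding the row player at s1: the column player gets 4 from t3, versus -3 from t1, 2 from t2. No profitable deviation for the column player either.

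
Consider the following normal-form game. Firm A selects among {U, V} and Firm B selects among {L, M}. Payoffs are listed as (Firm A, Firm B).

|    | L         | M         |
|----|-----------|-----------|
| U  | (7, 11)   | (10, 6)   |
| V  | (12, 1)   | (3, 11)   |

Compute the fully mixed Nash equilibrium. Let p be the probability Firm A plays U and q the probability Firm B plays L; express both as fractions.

p = 2/3, q = 7/12

In a mixed NE each player is indifferent between their pure strategies, so the opponent's mix sets the indifference.
Firm B indifferent between L and M: p·11 + (1−p)·1 = p·6 + (1−p)·11 ⟹ 1 + 10p = 11 + (-5)p ⟹ p = 2/3.
Firm A indifferent between U and V: q·7 + (1−q)·10 = q·12 + (1−q)·3 ⟹ 10 + (-3)q = 3 + 9q ⟹ q = 7/12.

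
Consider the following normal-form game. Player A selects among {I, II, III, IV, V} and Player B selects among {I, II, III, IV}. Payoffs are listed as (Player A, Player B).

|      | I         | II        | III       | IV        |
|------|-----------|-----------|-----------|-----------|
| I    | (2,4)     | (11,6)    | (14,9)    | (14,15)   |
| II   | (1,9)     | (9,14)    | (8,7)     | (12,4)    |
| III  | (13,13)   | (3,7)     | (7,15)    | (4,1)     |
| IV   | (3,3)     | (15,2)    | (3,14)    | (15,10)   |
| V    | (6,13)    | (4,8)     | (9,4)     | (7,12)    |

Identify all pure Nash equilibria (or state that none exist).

A profile is a Nash equilibrium when each player is best-responding to the other.
Player A's best responses — vs I: III (payoff 13); vs II: IV (payoff 15); vs III: I (payoff 14); vs IV: IV (payoff 15).
Player B's best responses — vs I: IV (payoff 15); vs II: II (payoff 14); vs III: III (payoff 15); vs IV: III (payoff 14); vs V: I (payoff 13).
No cell has both players best-responding. For instance, Player A's best reply to II is IV, but against IV Player B prefers III over II.

No pure-strategy Nash equilibrium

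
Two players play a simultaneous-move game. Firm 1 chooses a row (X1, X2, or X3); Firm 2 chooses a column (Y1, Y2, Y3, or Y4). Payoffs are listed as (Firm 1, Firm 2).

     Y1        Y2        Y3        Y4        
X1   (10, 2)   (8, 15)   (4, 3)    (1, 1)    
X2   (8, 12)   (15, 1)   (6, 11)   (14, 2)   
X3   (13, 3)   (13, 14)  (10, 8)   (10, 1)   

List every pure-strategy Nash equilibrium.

Check mutual best responses: a cell is a NE iff neither player can gain by unilaterally deviating.
Firm 1's best responses — vs Y1: X3 (payoff 13); vs Y2: X2 (payoff 15); vs Y3: X3 (payoff 10); vs Y4: X2 (payoff 14).
Firm 2's best responses — vs X1: Y2 (payoff 15); vs X2: Y1 (payoff 12); vs X3: Y2 (payoff 14).
No cell has both players best-responding. For instance, Firm 1's best reply to Y2 is X2, but against X2 Firm 2 prefers Y1 over Y2.

None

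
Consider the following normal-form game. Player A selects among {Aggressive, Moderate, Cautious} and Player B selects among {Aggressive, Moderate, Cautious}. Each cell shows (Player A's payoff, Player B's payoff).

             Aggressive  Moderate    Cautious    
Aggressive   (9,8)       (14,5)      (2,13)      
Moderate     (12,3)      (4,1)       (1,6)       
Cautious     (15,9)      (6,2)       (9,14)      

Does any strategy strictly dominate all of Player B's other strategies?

A strategy is strictly dominant if it gives Player B a strictly higher payoff than every other strategy, against every choice by the opponent.
Cautious strictly dominates: vs Aggressive: 13 > each of {8, 5}; vs Moderate: 6 > each of {3, 1}; vs Cautious: 14 > each of {9, 2}.

Cautious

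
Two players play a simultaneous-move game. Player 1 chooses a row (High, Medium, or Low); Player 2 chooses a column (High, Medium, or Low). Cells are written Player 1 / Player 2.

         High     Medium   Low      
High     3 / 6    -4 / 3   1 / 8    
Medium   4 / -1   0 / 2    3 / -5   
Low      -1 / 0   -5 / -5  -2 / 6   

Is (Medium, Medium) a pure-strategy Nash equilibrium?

Yes

Holding Player 2 at Medium: Player 1 gets 0 from Medium, versus -4 from High, -5 from Low. No profitable deviation for Player 1.
Holding Player 1 at Medium: Player 2 gets 2 from Medium, versus -1 from High, -5 from Low. No profitable deviation for Player 2 either.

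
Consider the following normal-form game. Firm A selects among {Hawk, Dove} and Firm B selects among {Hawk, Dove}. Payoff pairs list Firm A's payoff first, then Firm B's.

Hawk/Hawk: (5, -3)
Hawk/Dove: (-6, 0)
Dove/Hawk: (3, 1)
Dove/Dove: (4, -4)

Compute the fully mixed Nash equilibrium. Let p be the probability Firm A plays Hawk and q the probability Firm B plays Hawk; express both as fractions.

Each player's mixing probability is pinned down by making the *other* player indifferent.
Firm B indifferent between Hawk and Dove: p·(-3) + (1−p)·1 = p·0 + (1−p)·(-4) ⟹ 1 + (-4)p = (-4) + 4p ⟹ p = 5/8.
Firm A indifferent between Hawk and Dove: q·5 + (1−q)·(-6) = q·3 + (1−q)·4 ⟹ (-6) + 11q = 4 + (-1)q ⟹ q = 5/6.

p = 5/8, q = 5/6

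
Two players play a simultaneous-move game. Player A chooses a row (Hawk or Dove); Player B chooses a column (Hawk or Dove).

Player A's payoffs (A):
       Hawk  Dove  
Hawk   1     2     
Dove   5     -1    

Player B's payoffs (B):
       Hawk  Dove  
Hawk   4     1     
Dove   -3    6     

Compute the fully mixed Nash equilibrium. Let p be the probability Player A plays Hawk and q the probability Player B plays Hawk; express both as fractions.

p = 3/4, q = 3/7

In a mixed NE each player is indifferent between their pure strategies, so the opponent's mix sets the indifference.
Player B indifferent between Hawk and Dove: p·4 + (1−p)·(-3) = p·1 + (1−p)·6 ⟹ (-3) + 7p = 6 + (-5)p ⟹ p = 3/4.
Player A indifferent between Hawk and Dove: q·1 + (1−q)·2 = q·5 + (1−q)·(-1) ⟹ 2 + (-1)q = (-1) + 6q ⟹ q = 3/7.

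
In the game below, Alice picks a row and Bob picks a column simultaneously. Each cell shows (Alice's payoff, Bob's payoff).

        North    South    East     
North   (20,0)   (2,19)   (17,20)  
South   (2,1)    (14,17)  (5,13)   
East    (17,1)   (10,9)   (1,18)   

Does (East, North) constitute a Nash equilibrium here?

Holding Bob at North: Alice gets 17 from East but could get 20 by switching to North. Alice has a profitable deviation.

No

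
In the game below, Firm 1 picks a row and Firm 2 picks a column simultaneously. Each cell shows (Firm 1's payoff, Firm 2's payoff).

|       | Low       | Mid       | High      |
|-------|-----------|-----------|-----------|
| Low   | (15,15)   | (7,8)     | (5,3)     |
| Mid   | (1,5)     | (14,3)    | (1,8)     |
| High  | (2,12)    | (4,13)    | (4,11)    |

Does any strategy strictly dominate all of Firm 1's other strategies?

None

A strategy is strictly dominant if it gives Firm 1 a strictly higher payoff than every other strategy, against every choice by the opponent.
Low is not dominant: against Mid, Mid gives 14 > 7.
Mid is not dominant: against Low, Low gives 15 > 1.
High is not dominant: against Low, Low gives 15 > 2.
No single strategy is best against every opponent action.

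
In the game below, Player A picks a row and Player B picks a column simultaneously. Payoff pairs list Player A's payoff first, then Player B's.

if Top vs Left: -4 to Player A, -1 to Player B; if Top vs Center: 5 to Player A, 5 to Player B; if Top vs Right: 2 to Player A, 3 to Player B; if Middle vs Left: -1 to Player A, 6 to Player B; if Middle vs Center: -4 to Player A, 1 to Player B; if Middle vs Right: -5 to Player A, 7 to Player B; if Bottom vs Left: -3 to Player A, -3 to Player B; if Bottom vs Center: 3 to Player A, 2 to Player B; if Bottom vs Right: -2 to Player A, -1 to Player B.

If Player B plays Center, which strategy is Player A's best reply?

Top

With Player B fixed at Center, Player A's payoffs are: Top → 5, Middle → -4, Bottom → 3.
The maximum is 5, achieved by Top.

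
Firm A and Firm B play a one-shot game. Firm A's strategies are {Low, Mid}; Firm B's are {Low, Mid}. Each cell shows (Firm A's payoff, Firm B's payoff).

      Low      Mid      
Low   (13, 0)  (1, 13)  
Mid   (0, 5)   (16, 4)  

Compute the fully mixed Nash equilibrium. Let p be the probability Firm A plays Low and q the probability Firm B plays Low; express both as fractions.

p = 1/14, q = 15/28

In a mixed NE each player is indifferent between their pure strategies, so the opponent's mix sets the indifference.
Firm B indifferent between Low and Mid: p·0 + (1−p)·5 = p·13 + (1−p)·4 ⟹ 5 + (-5)p = 4 + 9p ⟹ p = 1/14.
Firm A indifferent between Low and Mid: q·13 + (1−q)·1 = q·0 + (1−q)·16 ⟹ 1 + 12q = 16 + (-16)q ⟹ q = 15/28.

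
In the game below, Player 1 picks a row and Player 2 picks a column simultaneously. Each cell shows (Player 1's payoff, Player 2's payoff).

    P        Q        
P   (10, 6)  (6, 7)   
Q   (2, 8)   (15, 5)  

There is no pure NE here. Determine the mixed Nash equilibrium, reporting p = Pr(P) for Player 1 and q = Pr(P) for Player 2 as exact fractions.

Each player's mixing probability is pinned down by making the *other* player indifferent.
Player 2 indifferent between P and Q: p·6 + (1−p)·8 = p·7 + (1−p)·5 ⟹ 8 + (-2)p = 5 + 2p ⟹ p = 3/4.
Player 1 indifferent between P and Q: q·10 + (1−q)·6 = q·2 + (1−q)·15 ⟹ 6 + 4q = 15 + (-13)q ⟹ q = 9/17.

p = 3/4, q = 9/17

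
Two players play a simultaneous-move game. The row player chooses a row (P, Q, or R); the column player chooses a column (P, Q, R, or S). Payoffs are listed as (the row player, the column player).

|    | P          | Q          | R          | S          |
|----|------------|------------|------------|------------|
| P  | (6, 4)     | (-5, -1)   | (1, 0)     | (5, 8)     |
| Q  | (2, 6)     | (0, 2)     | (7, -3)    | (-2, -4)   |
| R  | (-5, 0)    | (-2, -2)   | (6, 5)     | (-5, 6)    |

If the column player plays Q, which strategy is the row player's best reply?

Q

With the column player fixed at Q, the row player's payoffs are: P → -5, Q → 0, R → -2.
The maximum is 0, achieved by Q.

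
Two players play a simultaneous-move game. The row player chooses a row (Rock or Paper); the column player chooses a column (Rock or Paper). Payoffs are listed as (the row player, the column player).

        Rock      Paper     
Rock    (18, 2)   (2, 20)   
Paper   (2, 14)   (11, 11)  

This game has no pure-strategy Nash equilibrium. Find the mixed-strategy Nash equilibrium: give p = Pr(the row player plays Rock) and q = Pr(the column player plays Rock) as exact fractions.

p = 1/7, q = 9/25

Each player's mixing probability is pinned down by making the *other* player indifferent.
The column player indifferent between Rock and Paper: p·2 + (1−p)·14 = p·20 + (1−p)·11 ⟹ 14 + (-12)p = 11 + 9p ⟹ p = 1/7.
The row player indifferent between Rock and Paper: q·18 + (1−q)·2 = q·2 + (1−q)·11 ⟹ 2 + 16q = 11 + (-9)q ⟹ q = 9/25.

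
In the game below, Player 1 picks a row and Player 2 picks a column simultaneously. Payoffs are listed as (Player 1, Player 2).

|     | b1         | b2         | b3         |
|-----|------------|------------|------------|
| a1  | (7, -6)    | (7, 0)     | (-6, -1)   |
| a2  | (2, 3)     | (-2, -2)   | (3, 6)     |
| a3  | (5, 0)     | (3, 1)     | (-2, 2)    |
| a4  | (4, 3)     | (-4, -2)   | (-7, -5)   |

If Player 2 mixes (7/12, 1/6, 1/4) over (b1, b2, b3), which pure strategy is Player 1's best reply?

a1

Compute Player 1's expected payoff from each pure strategy against the given mix.
a1: (7/12)·7 + (1/6)·7 + (1/4)·(-6) = 15/4
a2: (7/12)·2 + (1/6)·(-2) + (1/4)·3 = 19/12
a3: (7/12)·5 + (1/6)·3 + (1/4)·(-2) = 35/12
a4: (7/12)·4 + (1/6)·(-4) + (1/4)·(-7) = -1/12
Highest expected payoff is 15/4, from a1.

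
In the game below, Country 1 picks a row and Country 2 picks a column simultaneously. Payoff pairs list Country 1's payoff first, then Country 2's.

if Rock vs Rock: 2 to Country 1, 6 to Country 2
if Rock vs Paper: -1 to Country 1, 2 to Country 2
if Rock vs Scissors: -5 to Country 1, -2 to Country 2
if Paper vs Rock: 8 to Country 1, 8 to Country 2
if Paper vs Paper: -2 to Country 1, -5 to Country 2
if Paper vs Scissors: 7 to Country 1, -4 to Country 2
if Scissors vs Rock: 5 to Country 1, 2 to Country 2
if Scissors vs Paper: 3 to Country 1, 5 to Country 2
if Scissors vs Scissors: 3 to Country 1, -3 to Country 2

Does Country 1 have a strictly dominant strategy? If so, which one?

None

Check whether one of Country 1's strategies beats all alternatives regardless of what the opponent does.
Rock is not dominant: against Rock, Paper gives 8 > 2.
Paper is not dominant: against Paper, Rock gives -1 > -2.
Scissors is not dominant: against Rock, Paper gives 8 > 5.
No single strategy is best against every opponent action.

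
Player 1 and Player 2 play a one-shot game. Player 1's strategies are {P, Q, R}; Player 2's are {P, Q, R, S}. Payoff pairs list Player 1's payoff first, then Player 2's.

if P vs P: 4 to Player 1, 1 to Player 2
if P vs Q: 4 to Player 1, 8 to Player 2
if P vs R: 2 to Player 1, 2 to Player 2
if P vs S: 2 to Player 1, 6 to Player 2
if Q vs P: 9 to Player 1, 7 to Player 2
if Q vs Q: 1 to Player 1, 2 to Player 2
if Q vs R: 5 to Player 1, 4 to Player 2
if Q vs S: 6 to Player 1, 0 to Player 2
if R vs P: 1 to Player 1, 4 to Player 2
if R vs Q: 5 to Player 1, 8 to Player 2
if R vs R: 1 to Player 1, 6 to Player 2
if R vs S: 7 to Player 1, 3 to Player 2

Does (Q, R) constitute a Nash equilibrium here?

Holding Player 2 at R: Player 1 gets 5 from Q, versus 2 from P, 1 from R. No profitable deviation for Player 1.
Holding Player 1 at Q: Player 2 gets 4 from R but could get 7 by switching to P. Player 2 has a profitable deviation.

No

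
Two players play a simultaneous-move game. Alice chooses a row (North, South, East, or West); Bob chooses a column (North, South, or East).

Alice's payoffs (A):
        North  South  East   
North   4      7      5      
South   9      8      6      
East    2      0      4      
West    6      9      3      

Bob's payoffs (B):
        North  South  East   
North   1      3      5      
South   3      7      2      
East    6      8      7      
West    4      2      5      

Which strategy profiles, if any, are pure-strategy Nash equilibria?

A profile is a Nash equilibrium when each player is best-responding to the other.
Alice's best responses — vs North: South (payoff 9); vs South: West (payoff 9); vs East: South (payoff 6).
Bob's best responses — vs North: East (payoff 5); vs South: South (payoff 7); vs East: South (payoff 8); vs West: East (payoff 5).
No cell has both players best-responding. For instance, Alice's best reply to South is West, but against West Bob prefers East over South.

None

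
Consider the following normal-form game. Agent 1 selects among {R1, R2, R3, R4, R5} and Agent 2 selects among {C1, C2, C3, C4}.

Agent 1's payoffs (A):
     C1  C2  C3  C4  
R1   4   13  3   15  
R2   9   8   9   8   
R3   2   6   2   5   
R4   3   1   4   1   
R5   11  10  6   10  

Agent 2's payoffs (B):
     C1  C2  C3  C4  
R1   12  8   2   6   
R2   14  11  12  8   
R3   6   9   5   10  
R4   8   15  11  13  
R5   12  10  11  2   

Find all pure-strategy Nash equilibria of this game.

(R5, C1)

Check mutual best responses: a cell is a NE iff neither player can gain by unilaterally deviating.
Agent 1's best responses — vs C1: R5 (payoff 11); vs C2: R1 (payoff 13); vs C3: R2 (payoff 9); vs C4: R1 (payoff 15).
Agent 2's best responses — vs R1: C1 (payoff 12); vs R2: C1 (payoff 14); vs R3: C4 (payoff 10); vs R4: C2 (payoff 15); vs R5: C1 (payoff 12).
The only mutual best response is (R5, C1); neither player gains by switching there.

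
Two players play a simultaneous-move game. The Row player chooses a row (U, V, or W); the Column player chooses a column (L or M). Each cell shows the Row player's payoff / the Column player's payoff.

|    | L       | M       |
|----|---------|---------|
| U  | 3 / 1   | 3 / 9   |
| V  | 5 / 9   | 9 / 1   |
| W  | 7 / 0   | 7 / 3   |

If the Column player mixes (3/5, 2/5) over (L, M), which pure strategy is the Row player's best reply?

W

The Row player's best reply maximizes expected payoff against the mix.
U: (3/5)·3 + (2/5)·3 = 3
V: (3/5)·5 + (2/5)·9 = 33/5
W: (3/5)·7 + (2/5)·7 = 7
Highest expected payoff is 7, from W.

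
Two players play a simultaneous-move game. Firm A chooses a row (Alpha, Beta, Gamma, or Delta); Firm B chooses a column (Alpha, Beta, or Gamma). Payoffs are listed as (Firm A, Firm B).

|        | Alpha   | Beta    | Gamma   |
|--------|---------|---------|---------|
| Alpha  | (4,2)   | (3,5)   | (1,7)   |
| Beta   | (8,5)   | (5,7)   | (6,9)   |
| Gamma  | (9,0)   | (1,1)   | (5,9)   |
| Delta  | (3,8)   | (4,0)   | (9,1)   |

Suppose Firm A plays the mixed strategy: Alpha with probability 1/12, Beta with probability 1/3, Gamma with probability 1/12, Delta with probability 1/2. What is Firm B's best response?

Compute Firm B's expected payoff from each pure strategy against the given mix.
Alpha: (1/12)·2 + (1/3)·5 + (1/12)·0 + (1/2)·8 = 35/6
Beta: (1/12)·5 + (1/3)·7 + (1/12)·1 + (1/2)·0 = 17/6
Gamma: (1/12)·7 + (1/3)·9 + (1/12)·9 + (1/2)·1 = 29/6
Highest expected payoff is 35/6, from Alpha.

Alpha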